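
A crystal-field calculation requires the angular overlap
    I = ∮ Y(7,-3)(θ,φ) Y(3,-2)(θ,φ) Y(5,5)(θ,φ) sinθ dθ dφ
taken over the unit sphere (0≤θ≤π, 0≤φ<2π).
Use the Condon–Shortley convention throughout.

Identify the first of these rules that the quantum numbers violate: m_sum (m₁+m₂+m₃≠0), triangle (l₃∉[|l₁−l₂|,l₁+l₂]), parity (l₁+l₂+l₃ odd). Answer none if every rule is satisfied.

m₁+m₂+m₃ = -3 − 2 + 5 = 0  ✓
triangle: |7−3|=4 ≤ l₃=5 ≤ 7+3=10  ✓
parity: l₁+l₂+l₃ = 15 is odd  ✗

parity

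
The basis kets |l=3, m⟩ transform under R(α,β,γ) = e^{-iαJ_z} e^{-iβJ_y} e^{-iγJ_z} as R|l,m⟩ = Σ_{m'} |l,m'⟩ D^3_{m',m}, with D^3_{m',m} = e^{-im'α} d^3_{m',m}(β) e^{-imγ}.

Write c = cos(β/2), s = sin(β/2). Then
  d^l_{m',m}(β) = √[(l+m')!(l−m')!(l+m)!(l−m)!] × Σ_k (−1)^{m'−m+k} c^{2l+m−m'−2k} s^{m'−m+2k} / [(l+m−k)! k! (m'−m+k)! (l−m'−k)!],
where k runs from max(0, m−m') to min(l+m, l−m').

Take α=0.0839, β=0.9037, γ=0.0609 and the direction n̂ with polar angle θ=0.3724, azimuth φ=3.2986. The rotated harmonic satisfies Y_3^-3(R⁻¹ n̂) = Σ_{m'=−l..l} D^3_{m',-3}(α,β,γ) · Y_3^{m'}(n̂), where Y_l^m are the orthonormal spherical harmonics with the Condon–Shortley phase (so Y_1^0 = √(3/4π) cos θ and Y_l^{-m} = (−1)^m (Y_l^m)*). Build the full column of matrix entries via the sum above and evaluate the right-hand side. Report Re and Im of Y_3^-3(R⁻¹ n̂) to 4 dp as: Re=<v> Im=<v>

Need the full column D^3_{m',-3} for m'=−3..3 at α=0.0839, β=0.9037, γ=0.0609.
cos(β/2)=0.899641, sin(β/2)=0.436631
d^3_{-3,-3}: single k=0 term ⇒ +0.530170;  D = +0.480929+0.223131i
d^3_{-2,-3}: single k=0 term ⇒ -0.630283;  D = -0.591963-0.216419i
d^3_{-1,-3}: single k=0 term ⇒ +0.483672;  D = +0.466585+0.127425i
d^3_{0,-3}: single k=0 term ⇒ -0.271060;  D = -0.266548-0.049248i
d^3_{1,-3}: single k=0 term ⇒ +0.113931;  D = +0.113375+0.011238i
d^3_{2,-3}: single k=0 term ⇒ -0.034972;  D = -0.034968-0.000521i
d^3_{3,-3}: single k=0 term ⇒ +0.006929;  D = +0.006913-0.000478i
Y_3^{m'}(θ=0.3724,φ=3.2986) and Σ D·Y over m':
  (+0.4809+0.2231i)·(-0.0179+0.0091i)  (-0.5920-0.2164i)·(+0.1199-0.0389i)  (+0.4666+0.1274i)·(-0.3877+0.0614i)  (-0.2665-0.0492i)·(+0.4651+0.0000i)  (+0.1134+0.0112i)·(+0.3877+0.0614i)  (-0.0350-0.0005i)·(+0.1199+0.0389i)  (+0.0069-0.0005i)·(+0.0179+0.0091i)
Y_3^-3(R⁻¹ n̂) = -0.363490-0.036231i

Re=-0.3635 Im=-0.0362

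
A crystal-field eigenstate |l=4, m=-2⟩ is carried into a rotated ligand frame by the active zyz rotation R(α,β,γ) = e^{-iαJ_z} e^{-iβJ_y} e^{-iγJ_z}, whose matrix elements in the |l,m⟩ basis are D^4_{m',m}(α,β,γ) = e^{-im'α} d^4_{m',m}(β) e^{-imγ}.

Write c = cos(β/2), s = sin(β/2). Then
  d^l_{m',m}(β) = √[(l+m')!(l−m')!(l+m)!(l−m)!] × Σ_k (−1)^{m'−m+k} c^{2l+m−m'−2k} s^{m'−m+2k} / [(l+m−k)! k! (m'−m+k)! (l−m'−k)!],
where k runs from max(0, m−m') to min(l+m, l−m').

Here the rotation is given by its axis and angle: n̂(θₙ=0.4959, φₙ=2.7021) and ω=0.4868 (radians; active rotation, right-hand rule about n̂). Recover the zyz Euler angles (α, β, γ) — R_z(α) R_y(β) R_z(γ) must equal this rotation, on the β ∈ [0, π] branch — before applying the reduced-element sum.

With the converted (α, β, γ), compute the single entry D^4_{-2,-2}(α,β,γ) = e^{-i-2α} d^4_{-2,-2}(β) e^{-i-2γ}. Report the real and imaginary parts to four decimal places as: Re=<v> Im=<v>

Re=0.5214 Im=0.6058

Axis–angle → zyz. n̂ = (sinθₙcosφₙ, sinθₙsinφₙ, cosθₙ) = (-0.430605, +0.202454, +0.879541), ω = 0.4868.
R = I cosω + sinω [n̂]ₓ + (1−cosω) n̂n̂ᵀ gives
  R = [+0.905374, -0.421576, +0.050712; +0.401322, +0.888596, +0.222122; -0.138704, -0.180752, +0.973699]
β = atan2(√(R₁₃²+R₂₃²), R₃₃) = 0.229856; α = atan2(R₂₃, R₁₃) mod 2π = 1.346337; γ = atan2(R₃₂, −R₃₁) mod 2π = 5.366915
Split into d^4_{-2,-2}(β=0.2299) × two z-phases.
With c≡cos(β/2)=0.993403 and s≡sin(β/2)=0.114675, N=[2·720·2·720]^{1/2}=1440.000000
Admissible k: 0..2 (factorial args all ≥0)
  k=0: (−1)^0·1440.0000/(1440)·0.9934^8·0.1147^0 = +0.948427
  k=1: (−1)^1·1440.0000/(120)·0.9934^6·0.1147^2 = -0.151661
  k=2: (−1)^2·1440.0000/(96)·0.9934^4·0.1147^4 = +0.002526
d^4_{-2,-2}(0.2299) = +0.948427 -0.151661 +0.002526 = +0.799292
Phases: e^{-i·(-2)·1.3463}=-0.900917+0.433991i, e^{-i·(-2)·5.3669}=-0.258765-0.965940i ⇒ D=+0.521407+0.605808i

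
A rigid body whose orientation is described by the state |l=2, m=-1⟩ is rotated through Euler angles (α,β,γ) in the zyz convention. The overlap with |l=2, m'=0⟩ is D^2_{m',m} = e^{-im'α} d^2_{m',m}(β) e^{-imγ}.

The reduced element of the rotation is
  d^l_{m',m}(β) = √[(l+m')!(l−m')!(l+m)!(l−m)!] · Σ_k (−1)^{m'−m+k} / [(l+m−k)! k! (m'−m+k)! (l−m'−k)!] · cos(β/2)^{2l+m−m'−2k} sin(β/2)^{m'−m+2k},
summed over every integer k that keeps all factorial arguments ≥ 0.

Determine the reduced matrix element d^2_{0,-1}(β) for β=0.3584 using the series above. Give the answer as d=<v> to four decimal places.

d^2_{0,-1}(β=0.3584) via the finite sum:
Half-angle: c=0.983987, s=0.178242. N=√(2·2·1·6)=4.898979
Admissible k: 0..1 (factorial args all ≥0)
  k=0: (−1)^1·4.8990/(2)·0.9840^3·0.1782^1 = -0.415963
  k=1: (−1)^2·4.8990/(2)·0.9840^1·0.1782^3 = +0.013649
d^2_{0,-1}(0.3584) = -0.415963 +0.013649 = -0.402314

d=-0.4023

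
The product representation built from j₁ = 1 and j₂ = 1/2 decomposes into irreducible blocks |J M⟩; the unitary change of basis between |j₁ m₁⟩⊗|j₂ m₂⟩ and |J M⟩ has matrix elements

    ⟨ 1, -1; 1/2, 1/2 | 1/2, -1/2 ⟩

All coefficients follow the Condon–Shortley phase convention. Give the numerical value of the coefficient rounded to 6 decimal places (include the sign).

−√(2/3) ≈ -0.816497

j₁+j₂−J=1  J+j₁−j₂=1  J−j₁+j₂=0  j₁+j₂+J+1=3
(j₁±m₁, j₂±m₂, J±M) = (0,2,1,0,0,1)
P² = 2/3
sum k=1..1:
  [1] −1/1 = -1
S = -1
C² = P²·S² = 2/3 ; C = -0.816497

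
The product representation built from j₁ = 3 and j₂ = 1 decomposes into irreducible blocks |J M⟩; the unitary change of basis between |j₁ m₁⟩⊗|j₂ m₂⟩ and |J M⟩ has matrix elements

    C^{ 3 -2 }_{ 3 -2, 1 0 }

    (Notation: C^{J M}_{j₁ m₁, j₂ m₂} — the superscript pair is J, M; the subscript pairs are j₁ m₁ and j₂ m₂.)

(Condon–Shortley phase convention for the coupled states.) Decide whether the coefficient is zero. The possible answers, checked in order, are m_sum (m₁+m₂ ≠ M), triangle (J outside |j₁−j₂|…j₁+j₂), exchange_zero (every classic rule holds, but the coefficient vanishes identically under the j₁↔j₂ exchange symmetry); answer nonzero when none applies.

nonzero

m-sum: m₁+m₂ = -2+0 = -2, M = -2  ✓
triangle: |j₁−j₂| = 2 ≤ J = 3 ≤ j₁+j₂ = 4  ✓
exchange: j₁≠j₂ or m₁≠m₂ — the exchange symmetry imposes no constraint here
value check: CG = −√(1/3) = -0.577350 ≠ 0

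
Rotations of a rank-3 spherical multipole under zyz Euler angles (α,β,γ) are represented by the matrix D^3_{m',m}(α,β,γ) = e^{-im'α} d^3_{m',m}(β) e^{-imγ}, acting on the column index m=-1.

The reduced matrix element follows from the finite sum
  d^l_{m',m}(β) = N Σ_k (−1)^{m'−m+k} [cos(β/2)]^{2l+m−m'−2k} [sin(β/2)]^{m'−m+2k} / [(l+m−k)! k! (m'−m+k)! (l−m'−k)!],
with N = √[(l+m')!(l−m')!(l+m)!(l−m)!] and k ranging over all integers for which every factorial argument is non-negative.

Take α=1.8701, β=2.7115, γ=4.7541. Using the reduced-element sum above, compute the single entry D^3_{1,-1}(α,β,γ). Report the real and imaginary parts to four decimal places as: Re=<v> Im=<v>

First d^3_{1,-1}(β=2.7115), then the phase factors e^{-i(1)α} and e^{-i(-1)γ}:
c=cos(2.711500/2)=0.213393, s=sin(2.711500/2)=0.976967; N=√[24·2·2·24]=48.000000
Admissible k: 0..2 (factorial args all ≥0)
  k=0: (−1)^2·48.0000/(8)·0.2134^4·0.9770^2 = +0.011875
  k=1: (−1)^3·48.0000/(6)·0.2134^2·0.9770^4 = -0.331870
  k=2: (−1)^4·48.0000/(48)·0.2134^0·0.9770^6 = +0.869517
d^3_{1,-1}(2.7115) = +0.011875 -0.331870 +0.869517 = +0.549522
Attach z-rotation phases: D = e^{-i(1)(1.8701)}·(+0.549522)·e^{-i(-1)(4.7541)} = -0.531391+0.139993i

Re=-0.5314 Im=0.1400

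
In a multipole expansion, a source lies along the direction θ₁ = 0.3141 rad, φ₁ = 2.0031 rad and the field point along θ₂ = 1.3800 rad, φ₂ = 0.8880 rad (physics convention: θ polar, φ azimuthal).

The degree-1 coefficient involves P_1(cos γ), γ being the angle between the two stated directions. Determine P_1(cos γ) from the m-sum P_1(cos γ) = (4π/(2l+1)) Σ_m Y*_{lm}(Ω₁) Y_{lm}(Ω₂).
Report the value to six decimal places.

0.313865

Summing Y*_{l m}(θ₁,φ₁)·Y_{l m}(θ₂,φ₂) over m ∈ [−1, 1]; prefactor 4π/(2·1+1) = 4.188790:
  m=-1: Y*=-0.04472 + 0.09692j  Y=0.21404 - 0.26317j  product 0.01594 + 0.03252j
  m=+0: Y*=0.46470 + 0.00000j  Y=0.09266 + 0.00000j  product 0.04306 + 0.00000j
  m=+1: Y*=0.04472 + 0.09692j  Y=-0.21404 - 0.26317j  product 0.01594 - 0.03252j
Accumulated sum 0.07493 + 0.00000j; after 4π/(2l+1) scaling, 0.31387 + 0.00000j ⇒ P_1 = 0.313865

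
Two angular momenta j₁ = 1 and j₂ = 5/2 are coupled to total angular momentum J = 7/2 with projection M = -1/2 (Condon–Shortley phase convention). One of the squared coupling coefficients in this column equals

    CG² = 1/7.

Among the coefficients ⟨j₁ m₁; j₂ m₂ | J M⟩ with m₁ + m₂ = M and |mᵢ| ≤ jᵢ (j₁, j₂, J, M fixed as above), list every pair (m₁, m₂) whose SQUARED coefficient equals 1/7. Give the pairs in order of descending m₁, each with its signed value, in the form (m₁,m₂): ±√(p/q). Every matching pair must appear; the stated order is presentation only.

(1,-3/2): +√(1/7)

Admissible pairs with m₁+m₂ = M = -1/2: (-1,1/2), (0,-1/2), (1,-3/2)
  (m₁,m₂)=(1,-3/2): CG² = 1/7, CG = +√(1/7)   ← matches the target
  (m₁,m₂)=(0,-1/2): CG² = 4/7, CG = +√(4/7)
  (m₁,m₂)=(-1,1/2): CG² = 2/7, CG = +√(2/7)
Pairs with CG² = 1/7: (1,-3/2): +√(1/7)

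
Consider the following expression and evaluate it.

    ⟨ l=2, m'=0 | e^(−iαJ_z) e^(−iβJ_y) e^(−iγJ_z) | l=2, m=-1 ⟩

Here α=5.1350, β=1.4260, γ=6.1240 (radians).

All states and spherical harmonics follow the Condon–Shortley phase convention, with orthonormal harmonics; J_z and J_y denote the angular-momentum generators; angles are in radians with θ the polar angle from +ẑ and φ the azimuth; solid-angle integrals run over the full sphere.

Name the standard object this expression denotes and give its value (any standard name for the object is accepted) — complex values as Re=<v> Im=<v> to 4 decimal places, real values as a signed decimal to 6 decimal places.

This is a Wigner D-matrix element — the rotation-matrix element ⟨l m'| R(α,β,γ) |l m⟩ in the angular-momentum basis.
Split into d^2_{0,-1}(β=1.4260) × two z-phases.
c=cos(1.426000/2)=0.756403, s=sin(1.426000/2)=0.654106; N=√[2·2·1·6]=4.898979
k: max(0,(-1)−(0))=0 … min(2+(-1),2−(0))=1
  k=0: (−1)^1·4.8990/(2)·0.7564^3·0.6541^1 = -0.693399
  k=1: (−1)^2·4.8990/(2)·0.7564^1·0.6541^3 = +0.518529
d^2_{0,-1}(1.4260) = -0.693399 +0.518529 = -0.174870
Attach z-rotation phases: D = e^{-i(0)(5.1350)}·(-0.174870)·e^{-i(-1)(6.1240)} = -0.172659+0.027719i

Wigner D-matrix element, Re=-0.1727 Im=0.0277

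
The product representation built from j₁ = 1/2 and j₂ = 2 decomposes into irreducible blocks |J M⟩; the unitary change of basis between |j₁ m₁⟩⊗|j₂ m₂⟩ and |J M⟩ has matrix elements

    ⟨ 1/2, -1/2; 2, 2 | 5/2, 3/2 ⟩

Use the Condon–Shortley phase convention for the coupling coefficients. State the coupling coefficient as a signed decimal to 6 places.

+√(1/5) ≈ +0.447214

√[6·0!1!4!/6! · 0!1!4!0!4!1!] = √(576/5)
  +(−1)^0/∏(0,0,1,4,0,0)! = 1/24  (running 1/24)
⟨..|..⟩ = √(576/5)·(1/24) = +0.447214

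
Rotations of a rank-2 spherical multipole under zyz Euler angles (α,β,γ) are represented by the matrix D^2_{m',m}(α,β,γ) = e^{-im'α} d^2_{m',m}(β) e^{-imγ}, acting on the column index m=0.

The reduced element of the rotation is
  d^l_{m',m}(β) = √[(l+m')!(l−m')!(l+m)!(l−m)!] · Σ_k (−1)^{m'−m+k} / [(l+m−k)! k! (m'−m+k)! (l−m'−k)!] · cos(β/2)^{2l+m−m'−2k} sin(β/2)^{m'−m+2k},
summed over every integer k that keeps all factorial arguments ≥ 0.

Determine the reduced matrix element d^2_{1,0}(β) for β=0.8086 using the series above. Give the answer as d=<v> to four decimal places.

d^2_{1,0}(β=0.8086) via the finite sum:
Half-angle: c=0.919378, s=0.393375. N=√(6·1·2·2)=4.898979
k∈{0,1} keeps every argument non-negative
  k=0: (−1)^1·4.8990/(2)·0.9194^3·0.3934^1 = -0.748799
  k=1: (−1)^2·4.8990/(2)·0.9194^1·0.3934^3 = +0.137085
d^2_{1,0}(0.8086) = -0.748799 +0.137085 = -0.611713

d=-0.6117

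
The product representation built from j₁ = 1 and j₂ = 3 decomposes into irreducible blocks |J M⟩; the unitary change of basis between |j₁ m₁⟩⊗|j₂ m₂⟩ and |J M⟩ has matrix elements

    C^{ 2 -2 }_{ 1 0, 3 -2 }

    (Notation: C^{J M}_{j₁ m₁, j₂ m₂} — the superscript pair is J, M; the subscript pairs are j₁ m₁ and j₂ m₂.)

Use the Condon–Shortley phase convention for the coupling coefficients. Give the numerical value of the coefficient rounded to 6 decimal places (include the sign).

√[5·2!0!4!/7! · 1!1!1!5!0!4!] = √(960/7)
  +(−1)^1/∏(1,1,0,0,0,4)! = -1/24  (running -1/24)
⟨..|..⟩ = √(960/7)·(-1/24) = -0.487950

-0.487950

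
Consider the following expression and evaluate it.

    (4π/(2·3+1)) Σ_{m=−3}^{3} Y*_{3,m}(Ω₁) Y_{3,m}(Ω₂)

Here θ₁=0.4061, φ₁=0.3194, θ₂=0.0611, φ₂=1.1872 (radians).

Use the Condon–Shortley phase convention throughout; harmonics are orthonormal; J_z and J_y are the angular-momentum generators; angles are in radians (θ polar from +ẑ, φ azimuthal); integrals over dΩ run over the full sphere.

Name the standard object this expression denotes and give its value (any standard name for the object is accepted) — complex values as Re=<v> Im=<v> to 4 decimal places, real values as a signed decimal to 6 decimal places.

This sum is the spherical-harmonic addition theorem: it equals the Legendre polynomial P_l(cos γ) of the angle γ between the two directions.
Term-by-term m-sum for l=3 (normalisation 4π/7 = 1.795196):
  m=-3: (0.014788, 0.021042) × (-0.000087, 0.000039) = (-0.000002, -0.000001)  (running Σ = (-0.000002, -0.000001))
  m=-2: (0.117619, 0.087353) × (-0.002738, -0.002640) = (-0.000091, -0.000550)  (running Σ = (-0.000094, -0.000551))
  m=-1: (0.390263, 0.129069) × (0.029405, -0.072858) = (0.020879, -0.024639)  (running Σ = (0.020786, -0.025190))
  m=0: (0.418164, -0.000000) × (0.738016, 0.000000) = (0.308612, 0.000000)  (running Σ = (0.329398, -0.025190))
  m=1: (-0.390263, 0.129069) × (-0.029405, -0.072858) = (0.020879, 0.024639)  (running Σ = (0.350277, -0.000551))
  m=2: (0.117619, -0.087353) × (-0.002738, 0.002640) = (-0.000091, 0.000550)  (running Σ = (0.350185, -0.000001))
  m=3: (-0.014788, 0.021042) × (0.000087, 0.000039) = (-0.000002, 0.000001)  (running Σ = (0.350183, -0.000000))
Total Σ_m = (0.350183, -0.000000). Multiply by 1.795196: (0.628648, -0.000000). P_3(cos γ) = 0.628648

Legendre polynomial (addition theorem), +0.628648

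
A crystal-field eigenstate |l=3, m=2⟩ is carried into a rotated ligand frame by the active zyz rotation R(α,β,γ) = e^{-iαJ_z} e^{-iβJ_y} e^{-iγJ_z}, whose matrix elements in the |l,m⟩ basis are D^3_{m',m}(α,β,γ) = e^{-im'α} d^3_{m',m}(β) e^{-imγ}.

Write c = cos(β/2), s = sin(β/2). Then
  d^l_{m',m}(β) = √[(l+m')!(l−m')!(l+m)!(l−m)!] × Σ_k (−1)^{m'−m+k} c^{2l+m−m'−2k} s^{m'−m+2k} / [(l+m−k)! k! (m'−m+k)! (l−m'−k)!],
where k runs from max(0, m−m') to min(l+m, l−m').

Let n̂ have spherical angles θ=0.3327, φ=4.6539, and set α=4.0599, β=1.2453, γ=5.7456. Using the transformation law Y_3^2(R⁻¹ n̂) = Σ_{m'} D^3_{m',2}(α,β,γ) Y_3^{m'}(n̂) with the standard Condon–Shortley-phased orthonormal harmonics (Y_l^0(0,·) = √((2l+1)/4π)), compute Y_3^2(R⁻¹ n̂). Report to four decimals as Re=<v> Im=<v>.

Need the full column D^3_{m',2} for m'=−3..3 at α=4.0599, β=1.2453, γ=5.7456.
cos(β/2)=0.812336, sin(β/2)=0.583190
d^3_{-3,2}: single k=5 term ⇒ +0.134234;  D = +0.103655+0.085289i
d^3_{-2,2}: k∈[4..5] ⇒ +0.381664 -0.039342 = +0.342322;  D = -0.333322+0.077977i
d^3_{-1,2}: k∈[3..4] ⇒ +0.672461 -0.173295 = +0.499166;  D = +0.204762-0.455235i
d^3_{0,2}: k∈[2..3] ⇒ +0.811191 -0.418092 = +0.393099;  D = +0.186951+0.345798i
d^3_{1,2}: k∈[1..2] ⇒ +0.652361 -0.672461 = -0.020099;  D = +0.019853+0.003140i
d^3_{2,2}: k∈[0..1] ⇒ +0.287352 -0.740513 = -0.453161;  D = -0.328016+0.312666i
d^3_{3,2}: single k=0 term ⇒ -0.505317;  D = -0.054948-0.502320i
Y_3^{m'}(θ=0.3327,φ=4.6539) and Σ D·Y over m':
  (+0.1037+0.0853i)·(+0.0025-0.0143i)  (-0.3333+0.0780i)·(-0.1023-0.0120i)  (+0.2048-0.4552i)·(-0.0214+0.3653i)  (+0.1870+0.3458i)·(+0.5173+0.0000i)  (+0.0199+0.0031i)·(+0.0214+0.3653i)  (-0.3280+0.3127i)·(-0.1023+0.0120i)  (-0.0549-0.5023i)·(-0.0025-0.0143i)
Y_3^2(R⁻¹ n̂) = +0.317184+0.231622i

Re=0.3172 Im=0.2316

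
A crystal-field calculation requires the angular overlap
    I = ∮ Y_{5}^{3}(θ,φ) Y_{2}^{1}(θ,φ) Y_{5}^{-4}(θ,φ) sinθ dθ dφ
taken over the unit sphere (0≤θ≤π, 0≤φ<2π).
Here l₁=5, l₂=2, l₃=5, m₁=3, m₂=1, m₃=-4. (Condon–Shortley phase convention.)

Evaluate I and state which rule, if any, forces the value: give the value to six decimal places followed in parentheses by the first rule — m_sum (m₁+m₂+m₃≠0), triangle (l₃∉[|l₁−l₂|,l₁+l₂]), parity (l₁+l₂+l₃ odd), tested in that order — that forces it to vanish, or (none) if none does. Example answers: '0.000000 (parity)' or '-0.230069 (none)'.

Rules hold: Σm=0, L=12 even, 3≤5≤7.
N = 11·5·11 = 605
Δ = 2!·8!·2!/13! = 1/38610
Racah Σ t=0..2: t=0:+1/2880 t=1:−1/576 t=2:+1/2880 = -1/960
⇒ 3j(5 2 5; 0 0 0)² = 10/429, sgn +1
Racah Σ t=1..2: t=1:−1/10080 t=2:+1/80640 = -1/11520
⇒ 3j(5 2 5; 3 1 -4)² = 49/1430, sgn +1
4πI² = N·(3j₀)²·(3jₘ)² = 245/507
I = +1·√(0.483235/4π) = 0.19609844
No selection rule forces the value: the integral is nonzero (none).

0.196098 (none)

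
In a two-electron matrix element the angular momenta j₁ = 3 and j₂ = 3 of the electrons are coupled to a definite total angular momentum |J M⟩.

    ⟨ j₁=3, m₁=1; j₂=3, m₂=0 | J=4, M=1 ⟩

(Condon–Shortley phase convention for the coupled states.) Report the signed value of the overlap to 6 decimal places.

-0.312094  (= −√(15/154))

√[9·2!4!4!/11! · 4!2!3!3!5!3!] = √(124416/385)
  +(−1)^0/∏(0,2,2,3,2,1)! = 1/48  (running 1/48)
  +(−1)^1/∏(1,1,1,2,3,2)! = -1/24  (running -1/48)
  +(−1)^2/∏(2,0,0,1,4,3)! = 1/288  (running -5/288)
⟨..|..⟩ = √(124416/385)·(-5/288) = -0.312094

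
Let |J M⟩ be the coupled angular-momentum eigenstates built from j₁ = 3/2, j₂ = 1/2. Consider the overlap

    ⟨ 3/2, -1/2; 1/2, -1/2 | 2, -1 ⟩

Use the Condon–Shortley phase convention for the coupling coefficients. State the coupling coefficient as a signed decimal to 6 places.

+0.866025  (= +√(3/4))

triangle: 0!·3!·1!/5! = 6/120
(j±m)!: 1!·2!·0!·1!·1!·3! = 12
prefactor² = (2J+1)·Δ·N² = 3
  k=0: +1/(0!·0!·2!·0!·1!·1!) = 1/2
Σ = 1/2  ⇒  CG² = 3·(1/2)² = 3/4
CG = +√(3/4) = +0.866025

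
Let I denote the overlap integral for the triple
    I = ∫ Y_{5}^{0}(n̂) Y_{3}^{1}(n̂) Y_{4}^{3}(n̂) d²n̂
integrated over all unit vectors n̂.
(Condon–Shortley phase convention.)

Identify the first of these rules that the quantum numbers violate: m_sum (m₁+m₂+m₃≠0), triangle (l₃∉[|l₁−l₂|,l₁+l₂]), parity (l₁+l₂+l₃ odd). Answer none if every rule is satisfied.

m₁+m₂+m₃ = 0 + 1 + 3 = 4  ✗
triangle: |5−3|=2 ≤ l₃=4 ≤ 5+3=8
parity: l₁+l₂+l₃ = 12 is even

m_sum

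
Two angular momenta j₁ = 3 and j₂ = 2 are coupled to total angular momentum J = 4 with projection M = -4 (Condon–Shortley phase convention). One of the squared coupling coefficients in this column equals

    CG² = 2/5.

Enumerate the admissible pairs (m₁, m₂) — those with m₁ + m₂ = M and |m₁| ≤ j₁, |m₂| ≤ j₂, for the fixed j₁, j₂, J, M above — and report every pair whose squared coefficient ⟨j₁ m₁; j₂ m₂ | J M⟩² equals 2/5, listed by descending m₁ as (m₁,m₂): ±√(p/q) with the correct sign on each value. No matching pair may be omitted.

(-2,-2): +√(2/5)

Admissible pairs with m₁+m₂ = M = -4: (-3,-1), (-2,-2)
  (m₁,m₂)=(-2,-2): CG² = 2/5, CG = +√(2/5)   ← matches the target
  (m₁,m₂)=(-3,-1): CG² = 3/5, CG = −√(3/5)
Pairs with CG² = 2/5: (-2,-2): +√(2/5)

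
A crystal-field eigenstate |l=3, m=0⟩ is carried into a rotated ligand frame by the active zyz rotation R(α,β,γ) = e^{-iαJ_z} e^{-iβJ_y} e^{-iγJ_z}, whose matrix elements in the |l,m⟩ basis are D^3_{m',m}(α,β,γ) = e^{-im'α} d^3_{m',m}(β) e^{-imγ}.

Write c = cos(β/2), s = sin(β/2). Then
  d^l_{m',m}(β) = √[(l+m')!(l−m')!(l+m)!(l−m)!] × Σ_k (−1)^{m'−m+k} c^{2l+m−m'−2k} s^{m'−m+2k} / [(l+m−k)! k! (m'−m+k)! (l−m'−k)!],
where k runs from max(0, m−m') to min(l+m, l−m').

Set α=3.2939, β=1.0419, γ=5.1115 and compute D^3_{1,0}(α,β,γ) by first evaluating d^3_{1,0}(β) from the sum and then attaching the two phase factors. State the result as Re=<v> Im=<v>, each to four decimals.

Re=0.1009 Im=-0.0155

Split into d^3_{1,0}(β=1.0419) × two z-phases.
c=cos(1.041900/2)=0.867347, s=sin(1.041900/2)=0.497704; N=√[24·2·6·6]=41.569219
k∈{0,1,2} keeps every argument non-negative
  k=0: (−1)^1·41.5692/(12)·0.8673^5·0.4977^1 = -0.846303
  k=1: (−1)^2·41.5692/(4)·0.8673^3·0.4977^3 = +0.835996
  k=2: (−1)^3·41.5692/(12)·0.8673^1·0.4977^5 = -0.091757
d^3_{1,0}(1.0419) = -0.846303 +0.835996 -0.091757 = -0.102064
D = (-0.988424+0.151719i)·(-0.102064)·(+1.000000+0.000000i) = +0.100882-0.015485i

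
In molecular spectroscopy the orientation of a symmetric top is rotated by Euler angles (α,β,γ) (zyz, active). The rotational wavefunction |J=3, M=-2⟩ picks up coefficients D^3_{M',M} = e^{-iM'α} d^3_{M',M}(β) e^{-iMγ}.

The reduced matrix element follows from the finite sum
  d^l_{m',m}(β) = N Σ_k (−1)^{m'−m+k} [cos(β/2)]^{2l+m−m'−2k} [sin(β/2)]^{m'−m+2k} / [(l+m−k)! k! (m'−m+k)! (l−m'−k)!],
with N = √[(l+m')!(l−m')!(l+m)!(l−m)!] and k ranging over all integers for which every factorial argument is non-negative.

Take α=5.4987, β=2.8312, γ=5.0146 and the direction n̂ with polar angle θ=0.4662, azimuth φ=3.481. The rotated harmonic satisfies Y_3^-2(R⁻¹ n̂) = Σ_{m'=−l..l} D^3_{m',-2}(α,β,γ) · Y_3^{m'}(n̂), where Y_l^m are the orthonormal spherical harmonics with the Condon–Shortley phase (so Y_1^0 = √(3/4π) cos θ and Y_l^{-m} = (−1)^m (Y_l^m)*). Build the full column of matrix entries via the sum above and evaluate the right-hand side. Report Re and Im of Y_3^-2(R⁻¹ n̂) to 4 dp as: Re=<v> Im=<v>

Need the full column D^3_{m',-2} for m'=−3..3 at α=5.4987, β=2.8312, γ=5.0146.
cos(β/2)=0.154574, sin(β/2)=0.987981
d^3_{-3,-2}: single k=1 term ⇒ +0.000214;  D = +0.000038+0.000210i
d^3_{-2,-2}: k∈[0..1] ⇒ +0.000014 -0.002786 = -0.002773;  D = +0.001580-0.002278i
d^3_{-1,-2}: k∈[0..1] ⇒ -0.000276 +0.022526 = +0.022250;  D = -0.021891+0.003985i
d^3_{0,-2}: k∈[0..1] ⇒ +0.003052 -0.124689 = -0.121637;  D = +0.100087+0.069125i
d^3_{1,-2}: k∈[0..1] ⇒ -0.022526 +0.460129 = +0.437603;  D = -0.079157-0.430385i
d^3_{2,-2}: k∈[0..1] ⇒ +0.113825 -0.930020 = -0.816194;  D = -0.462605+0.672436i
d^3_{3,-2}: single k=0 term ⇒ -0.356415;  D = -0.350417+0.065111i
Y_3^{m'}(θ=0.4662,φ=3.481) and Σ D·Y over m':
  (+0.0000+0.0002i)·(-0.0199+0.0323i)  (+0.0016-0.0023i)·(+0.1436-0.1158i)  (-0.0219+0.0040i)·(-0.4095+0.1446i)  (+0.1001+0.0691i)·(+0.3299+0.0000i)  (-0.0792-0.4304i)·(+0.4095+0.1446i)  (-0.4626+0.6724i)·(+0.1436+0.1158i)  (-0.3504+0.0651i)·(+0.0199+0.0323i)
Y_3^-2(R⁻¹ n̂) = -0.082177-0.137255i

Re=-0.0822 Im=-0.1373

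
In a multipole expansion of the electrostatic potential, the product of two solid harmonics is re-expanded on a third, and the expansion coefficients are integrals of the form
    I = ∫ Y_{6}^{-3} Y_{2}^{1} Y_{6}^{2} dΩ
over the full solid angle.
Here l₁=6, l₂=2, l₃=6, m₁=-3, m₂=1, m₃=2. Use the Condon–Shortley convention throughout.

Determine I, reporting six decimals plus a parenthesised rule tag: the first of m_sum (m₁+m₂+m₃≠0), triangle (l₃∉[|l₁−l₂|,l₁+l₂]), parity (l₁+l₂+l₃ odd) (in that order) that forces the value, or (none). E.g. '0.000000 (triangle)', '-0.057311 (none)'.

-0.140463 (none)

m-sum 0 ✓  L=14 even ✓  4≤6≤8 ✓
Π(2lᵢ+1) = 13×5×13 = 845
triangle coeff Δ(6,2,6) = 1/90090
Σ_t [0,2]: t=0:+1/69120 t=1:−1/14400 t=2:+1/69120 = -7/172800
(3j)²=14/715 [(6 2 6; 0 0 0)], sign=-1
Σ_t [1,2]: t=1:−1/161280 t=2:+1/60480 = 1/96768
(3j)²=15/1001 [(6 2 6; -3 1 2)], sign=+1
⇒ 4πI² = 30/121
I = (-1)√(30/121/(4π)) = -0.14046335
No selection rule forces the value: the integral is nonzero (none).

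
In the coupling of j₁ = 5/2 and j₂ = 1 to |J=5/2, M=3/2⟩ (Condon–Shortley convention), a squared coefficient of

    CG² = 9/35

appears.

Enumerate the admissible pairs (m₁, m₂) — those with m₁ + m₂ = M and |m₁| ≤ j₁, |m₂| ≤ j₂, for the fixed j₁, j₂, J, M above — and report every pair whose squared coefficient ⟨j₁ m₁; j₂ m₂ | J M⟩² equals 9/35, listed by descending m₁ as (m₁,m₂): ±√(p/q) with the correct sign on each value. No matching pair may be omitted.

Admissible pairs with m₁+m₂ = M = 3/2: (1/2,1), (3/2,0), (5/2,-1)
  (m₁,m₂)=(5/2,-1): CG² = 2/7, CG = +√(2/7)
  (m₁,m₂)=(3/2,0): CG² = 9/35, CG = +√(9/35)   ← matches the target
  (m₁,m₂)=(1/2,1): CG² = 16/35, CG = −√(16/35)
Pairs with CG² = 9/35: (3/2,0): +√(9/35)

(3/2,0): +√(9/35)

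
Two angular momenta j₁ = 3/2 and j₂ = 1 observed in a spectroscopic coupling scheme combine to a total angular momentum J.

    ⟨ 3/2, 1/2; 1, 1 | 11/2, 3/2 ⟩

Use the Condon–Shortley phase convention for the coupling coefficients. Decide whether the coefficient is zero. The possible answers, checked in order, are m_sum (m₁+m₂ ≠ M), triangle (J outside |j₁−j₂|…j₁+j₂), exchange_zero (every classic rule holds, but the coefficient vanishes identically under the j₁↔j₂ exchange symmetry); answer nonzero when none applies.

m-sum: m₁+m₂ = 1/2+1 = 3/2, M = 3/2  ✓
triangle: need |j₁−j₂| ≤ J ≤ j₁+j₂, i.e. J ∈ [1/2, 5/2]; J = 11/2 is outside ✗ ⇒ coefficient is 0

triangle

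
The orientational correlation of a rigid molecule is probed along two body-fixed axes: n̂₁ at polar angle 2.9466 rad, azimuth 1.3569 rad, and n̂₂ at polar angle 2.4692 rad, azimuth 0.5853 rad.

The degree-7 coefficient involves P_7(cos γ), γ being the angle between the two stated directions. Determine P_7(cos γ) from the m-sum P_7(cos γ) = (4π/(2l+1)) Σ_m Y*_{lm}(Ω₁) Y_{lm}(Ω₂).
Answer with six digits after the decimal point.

Term-by-term m-sum for l=7 (normalisation 4π/15 = 0.837758):
  term(m=-7) = +0.000000-0.000000i   from Y*(Ω₁)=-0.000005-0.000000i, Y(Ω₂)=-0.010497+0.014851i
  term(m=-6) = -0.000001-0.000008i   from Y*(Ω₁)=+0.000028-0.000093i, Y(Ω₂)=+0.079677-0.030923i
  term(m=-5) = -0.000208-0.000181i   from Y*(Ω₁)=+0.001012+0.000554i, Y(Ω₂)=-0.233779-0.051074i
  term(m=-4) = -0.004128+0.000228i   from Y*(Ω₁)=-0.006330+0.007287i, Y(Ω₂)=+0.298279+0.307361i
  term(m=-3) = -0.016953+0.018418i   from Y*(Ω₁)=-0.034654-0.046381i, Y(Ω₂)=-0.079574-0.424970i
  term(m=-2) = +0.000390+0.014140i   from Y*(Ω₁)=+0.218089-0.099438i, Y(Ω₂)=-0.022992+0.054352i
  term(m=-1) = -0.162890-0.158456i   from Y*(Ω₁)=+0.128399+0.591104i, Y(Ω₂)=-0.313151+0.207547i
  term(m=+0) = -0.107342-0.000000i   from Y*(Ω₁)=-0.583170-0.000000i, Y(Ω₂)=+0.184066+0.000000i
  term(m=+1) = -0.162890+0.158456i   from Y*(Ω₁)=-0.128399+0.591104i, Y(Ω₂)=+0.313151+0.207547i
  term(m=+2) = +0.000390-0.014140i   from Y*(Ω₁)=+0.218089+0.099438i, Y(Ω₂)=-0.022992-0.054352i
  term(m=+3) = -0.016953-0.018418i   from Y*(Ω₁)=+0.034654-0.046381i, Y(Ω₂)=+0.079574-0.424970i
  term(m=+4) = -0.004128-0.000228i   from Y*(Ω₁)=-0.006330-0.007287i, Y(Ω₂)=+0.298279-0.307361i
  term(m=+5) = -0.000208+0.000181i   from Y*(Ω₁)=-0.001012+0.000554i, Y(Ω₂)=+0.233779-0.051074i
  term(m=+6) = -0.000001+0.000008i   from Y*(Ω₁)=+0.000028+0.000093i, Y(Ω₂)=+0.079677+0.030923i
  term(m=+7) = +0.000000+0.000000i   from Y*(Ω₁)=+0.000005-0.000000i, Y(Ω₂)=+0.010497+0.014851i
Σ over m = -0.474920-0.000000i; ×(4π/15) → -0.397868-0.000000i. Real part: -0.397868

-0.397868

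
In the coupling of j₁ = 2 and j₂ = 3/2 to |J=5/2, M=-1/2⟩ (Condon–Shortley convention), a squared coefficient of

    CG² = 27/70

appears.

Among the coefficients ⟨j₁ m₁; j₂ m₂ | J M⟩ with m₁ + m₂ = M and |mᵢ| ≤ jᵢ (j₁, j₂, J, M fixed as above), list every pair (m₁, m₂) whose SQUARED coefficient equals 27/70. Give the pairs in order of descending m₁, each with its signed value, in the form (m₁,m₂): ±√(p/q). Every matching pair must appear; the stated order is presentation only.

(1,-3/2): +√(27/70)

Admissible pairs with m₁+m₂ = M = -1/2: (-2,3/2), (-1,1/2), (0,-1/2), (1,-3/2)
  (m₁,m₂)=(1,-3/2): CG² = 27/70, CG = +√(27/70)   ← matches the target
  (m₁,m₂)=(0,-1/2): CG² = 3/35, CG = +√(3/35)
  (m₁,m₂)=(-1,1/2): CG² = 5/14, CG = −√(5/14)
  (m₁,m₂)=(-2,3/2): CG² = 6/35, CG = −√(6/35)
Pairs with CG² = 27/70: (1,-3/2): +√(27/70)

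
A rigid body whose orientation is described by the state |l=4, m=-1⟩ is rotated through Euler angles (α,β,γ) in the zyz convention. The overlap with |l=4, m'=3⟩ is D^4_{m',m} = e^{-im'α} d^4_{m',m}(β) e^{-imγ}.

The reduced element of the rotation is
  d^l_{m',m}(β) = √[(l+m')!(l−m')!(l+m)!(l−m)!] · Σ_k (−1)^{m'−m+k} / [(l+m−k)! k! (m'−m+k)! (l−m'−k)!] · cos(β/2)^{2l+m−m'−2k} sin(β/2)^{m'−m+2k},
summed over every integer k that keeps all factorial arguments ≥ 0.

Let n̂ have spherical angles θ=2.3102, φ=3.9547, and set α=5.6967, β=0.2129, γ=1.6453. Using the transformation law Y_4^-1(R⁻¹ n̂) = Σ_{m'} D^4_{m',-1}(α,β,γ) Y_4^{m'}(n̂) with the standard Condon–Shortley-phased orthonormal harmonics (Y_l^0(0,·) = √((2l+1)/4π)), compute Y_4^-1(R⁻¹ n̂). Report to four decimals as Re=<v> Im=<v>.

Re=0.0676 Im=0.0032

Need the full column D^4_{m',-1} for m'=−4..4 at α=5.6967, β=0.2129, γ=1.6453.
cos(β/2)=0.994340, sin(β/2)=0.106249
d^4_{-4,-1}: single k=3 term ⇒ +0.008725;  D = +0.006669-0.005625i
d^4_{-3,-1}: k∈[2..3] ⇒ +0.086602 -0.001648 = +0.084954;  D = +0.084401-0.009677i
d^4_{-2,-1}: k∈[1..3] ⇒ +0.433216 -0.024732 +0.000188 = +0.408672;  D = +0.363927+0.185930i
d^4_{-1,-1}: k∈[0..3] ⇒ +0.955603 -0.163663 +0.003737 -0.000014 = +0.795664;  D = +0.389800+0.693640i
d^4_{0,-1}: k∈[0..3] ⇒ -0.456650 +0.031283 -0.000357 +0.000001 = -0.425723;  D = +0.031689-0.424542i
d^4_{1,-1}: k∈[0..3] ⇒ +0.109108 -0.003737 +0.000021 -0.000000 = +0.105392;  D = -0.064700+0.083195i
d^4_{2,-1}: k∈[0..2] ⇒ -0.016488 +0.000282 -0.000001 = -0.016206;  D = +0.015366-0.005149i
d^4_{3,-1}: k∈[0..1] ⇒ +0.001648 -0.000011 = +0.001637;  D = -0.001580-0.000426i
d^4_{4,-1}: single k=0 term ⇒ -0.000100;  D = +0.000066+0.000075i
Y_4^{m'}(θ=2.3102,φ=3.9547) and Σ D·Y over m':
  (+0.0067-0.0056i)·(-0.1311+0.0146i)  (+0.0844-0.0097i)·(-0.2597-0.2198i)  (+0.3639+0.1859i)·(-0.0220-0.3972i)  (+0.3898+0.6936i)·(+0.0289-0.0305i)  (+0.0317-0.4245i)·(-0.3603+0.0000i)  (-0.0647+0.0832i)·(-0.0289-0.0305i)  (+0.0154-0.0051i)·(-0.0220+0.3972i)  (-0.0016-0.0004i)·(+0.2597-0.2198i)  (+0.0001+0.0001i)·(-0.1311-0.0146i)
Y_4^-1(R⁻¹ n̂) = +0.067636+0.003245i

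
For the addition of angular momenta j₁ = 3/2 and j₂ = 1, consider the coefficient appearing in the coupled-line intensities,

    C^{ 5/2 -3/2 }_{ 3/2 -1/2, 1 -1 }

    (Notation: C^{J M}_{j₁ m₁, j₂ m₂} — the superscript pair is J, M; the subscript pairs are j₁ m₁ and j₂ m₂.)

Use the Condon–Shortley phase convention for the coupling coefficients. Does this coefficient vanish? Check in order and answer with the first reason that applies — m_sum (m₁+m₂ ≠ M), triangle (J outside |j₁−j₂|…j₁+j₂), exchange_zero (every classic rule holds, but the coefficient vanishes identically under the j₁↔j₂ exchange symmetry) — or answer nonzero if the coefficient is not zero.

nonzero

m-sum: m₁+m₂ = -1/2+(-1) = -3/2, M = -3/2  ✓
triangle: |j₁−j₂| = 1/2 ≤ J = 5/2 ≤ j₁+j₂ = 5/2  ✓
exchange: j₁≠j₂ or m₁≠m₂ — the exchange symmetry imposes no constraint here
value check: CG = +√(3/5) = +0.774597 ≠ 0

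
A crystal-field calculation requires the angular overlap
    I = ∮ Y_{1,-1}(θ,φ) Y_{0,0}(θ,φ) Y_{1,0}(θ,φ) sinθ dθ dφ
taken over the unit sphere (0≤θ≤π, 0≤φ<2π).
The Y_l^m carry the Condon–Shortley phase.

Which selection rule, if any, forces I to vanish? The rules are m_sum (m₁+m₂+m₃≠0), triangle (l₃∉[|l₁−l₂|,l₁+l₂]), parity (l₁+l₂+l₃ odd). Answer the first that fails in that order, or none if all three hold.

m₁+m₂+m₃ = -1 + 0 + 0 = -1  ✗
triangle: |1−0|=1 ≤ l₃=1 ≤ 1+0=1
parity: l₁+l₂+l₃ = 2 is even

m_sum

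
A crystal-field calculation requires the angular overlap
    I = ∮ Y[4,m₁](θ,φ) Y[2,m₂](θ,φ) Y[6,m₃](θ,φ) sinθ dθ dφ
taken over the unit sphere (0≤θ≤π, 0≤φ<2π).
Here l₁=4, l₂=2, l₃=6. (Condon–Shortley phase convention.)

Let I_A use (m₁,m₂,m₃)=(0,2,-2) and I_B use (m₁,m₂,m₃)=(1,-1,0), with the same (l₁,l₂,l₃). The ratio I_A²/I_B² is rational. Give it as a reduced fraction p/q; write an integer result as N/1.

7/12

Shared (l₁,l₂,l₃)=(4,2,6): N and (l;000)² cancel in I_A²/I_B².
A: Δ = 0!·8!·4!/13! = 1/6435; Racah Σ t=0..0: t=0:+1/13824 = 1/13824; ⇒ 3j(4 2 6; 0 2 -2)² = 14/1287, sgn +1
B: Δ = 0!·8!·4!/13! = 1/6435; Racah Σ t=0..0: t=0:+1/4320 = 1/4320; ⇒ 3j(4 2 6; 1 -1 0)² = 8/429, sgn +1
I_A²/I_B² = (14/1287)/(8/429) = 7/12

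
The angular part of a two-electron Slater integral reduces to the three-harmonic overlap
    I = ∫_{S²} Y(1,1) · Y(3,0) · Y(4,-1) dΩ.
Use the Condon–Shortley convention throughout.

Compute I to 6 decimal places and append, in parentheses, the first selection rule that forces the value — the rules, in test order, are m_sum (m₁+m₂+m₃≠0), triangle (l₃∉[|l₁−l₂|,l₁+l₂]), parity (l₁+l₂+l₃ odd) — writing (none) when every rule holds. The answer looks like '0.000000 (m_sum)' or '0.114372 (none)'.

m-sum 0 ✓  L=8 even ✓  2≤4≤4 ✓
Π(2lᵢ+1) = 3×7×9 = 189
triangle coeff Δ(1,3,4) = 1/252
Σ_t [0,0]: t=0:+1/36 = 1/36
(3j)²=4/63 [(1 3 4; 0 0 0)], sign=+1
Σ_t [0,0]: t=0:+1/72 = 1/72
(3j)²=5/126 [(1 3 4; 1 0 -1)], sign=-1
⇒ 4πI² = 10/21
I = (-1)√(10/21/(4π)) = -0.19466390
No selection rule forces the value: the integral is nonzero (none).

-0.194664 (none)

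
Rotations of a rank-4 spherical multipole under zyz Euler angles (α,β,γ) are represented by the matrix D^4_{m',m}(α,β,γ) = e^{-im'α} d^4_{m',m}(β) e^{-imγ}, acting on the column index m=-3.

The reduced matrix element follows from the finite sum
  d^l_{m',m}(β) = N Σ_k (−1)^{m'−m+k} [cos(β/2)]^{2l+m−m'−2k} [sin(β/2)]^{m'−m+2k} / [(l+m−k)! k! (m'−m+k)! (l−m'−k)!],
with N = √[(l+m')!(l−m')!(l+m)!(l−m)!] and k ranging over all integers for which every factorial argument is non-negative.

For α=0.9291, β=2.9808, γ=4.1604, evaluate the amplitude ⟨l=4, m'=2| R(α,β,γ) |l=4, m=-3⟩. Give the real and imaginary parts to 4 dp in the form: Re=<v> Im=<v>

Re=-0.1049 Im=-0.2683

Split into d^4_{2,-3}(β=2.9808) × two z-phases.
Half-angle: c=0.080310, s=0.996770. N=√(720·2·1·5040)=2693.993318
The bounds max(0,m−m')=0 and min(l+m,l−m')=1 give 2 terms
  k=0: (−1)^5·2693.9933/(240)·0.0803^3·0.9968^5 = -0.005721
  k=1: (−1)^6·2693.9933/(720)·0.0803^1·0.9968^7 = +0.293763
d^4_{2,-3}(2.9808) = -0.005721 +0.293763 = +0.288042
D = (-0.283463-0.958983i)·(+0.288042)·(+0.996375-0.085068i) = -0.104851-0.268280i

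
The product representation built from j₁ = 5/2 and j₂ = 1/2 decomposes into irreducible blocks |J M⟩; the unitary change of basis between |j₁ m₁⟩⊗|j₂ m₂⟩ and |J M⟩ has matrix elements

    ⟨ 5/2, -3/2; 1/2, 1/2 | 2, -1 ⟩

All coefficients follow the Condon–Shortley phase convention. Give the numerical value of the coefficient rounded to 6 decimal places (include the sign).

-0.816497  (= −√(2/3))

√[5·1!4!0!/6! · 1!4!1!0!1!3!] = √(24)
  +(−1)^1/∏(1,0,3,0,1,0)! = -1/6  (running -1/6)
⟨..|..⟩ = √(24)·(-1/6) = -0.816497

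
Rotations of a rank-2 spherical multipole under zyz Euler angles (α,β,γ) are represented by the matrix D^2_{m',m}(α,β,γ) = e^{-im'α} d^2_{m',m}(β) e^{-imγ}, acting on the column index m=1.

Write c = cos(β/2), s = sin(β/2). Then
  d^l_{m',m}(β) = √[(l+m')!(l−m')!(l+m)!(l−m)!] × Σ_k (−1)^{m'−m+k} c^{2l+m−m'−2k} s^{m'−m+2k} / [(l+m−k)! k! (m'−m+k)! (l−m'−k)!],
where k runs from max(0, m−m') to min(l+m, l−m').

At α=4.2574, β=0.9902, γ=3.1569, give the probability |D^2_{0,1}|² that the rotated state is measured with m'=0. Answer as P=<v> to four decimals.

P=0.3155

D^2_{0,1}(4.2574,0.9902,3.1569) = e^{-i·0·4.2574}·d^2_{0,1}(0.9902)·e^{-i·1·3.1569}. Compute d first:
With c≡cos(β/2)=0.879921 and s≡sin(β/2)=0.475120, N=[2·2·6·1]^{1/2}=4.898979
The bounds max(0,m−m')=1 and min(l+m,l−m')=2 give 2 terms
  k=1: (−1)^0·4.8990/(2)·0.8799^3·0.4751^1 = +0.792885
  k=2: (−1)^1·4.8990/(2)·0.8799^1·0.4751^3 = -0.231168
d^2_{0,1}(0.9902) = +0.792885 -0.231168 = +0.561716
|D^2_{0,1}|² = |d^2_{0,1}(β)|² = (+0.561716)² = 0.315525 (the z-rotation phases have unit modulus)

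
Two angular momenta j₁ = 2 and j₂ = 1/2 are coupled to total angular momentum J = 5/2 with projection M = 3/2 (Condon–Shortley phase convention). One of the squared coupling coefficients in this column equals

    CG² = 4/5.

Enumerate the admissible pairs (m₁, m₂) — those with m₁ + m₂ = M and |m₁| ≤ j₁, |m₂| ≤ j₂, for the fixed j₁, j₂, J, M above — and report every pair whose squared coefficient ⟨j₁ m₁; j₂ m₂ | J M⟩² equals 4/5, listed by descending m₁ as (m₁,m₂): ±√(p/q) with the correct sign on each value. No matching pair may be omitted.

Admissible pairs with m₁+m₂ = M = 3/2: (1,1/2), (2,-1/2)
  (m₁,m₂)=(2,-1/2): CG² = 1/5, CG = +√(1/5)
  (m₁,m₂)=(1,1/2): CG² = 4/5, CG = +√(4/5)   ← matches the target
Pairs with CG² = 4/5: (1,1/2): +√(4/5)

(1,1/2): +√(4/5)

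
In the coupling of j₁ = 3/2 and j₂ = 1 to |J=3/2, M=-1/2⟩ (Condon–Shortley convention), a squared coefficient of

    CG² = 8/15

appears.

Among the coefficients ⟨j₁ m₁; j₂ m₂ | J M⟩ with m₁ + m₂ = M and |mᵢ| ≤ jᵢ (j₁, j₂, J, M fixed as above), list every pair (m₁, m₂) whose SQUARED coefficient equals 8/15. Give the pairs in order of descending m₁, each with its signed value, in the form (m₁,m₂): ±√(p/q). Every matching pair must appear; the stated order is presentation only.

Admissible pairs with m₁+m₂ = M = -1/2: (-3/2,1), (-1/2,0), (1/2,-1)
  (m₁,m₂)=(1/2,-1): CG² = 8/15, CG = +√(8/15)   ← matches the target
  (m₁,m₂)=(-1/2,0): CG² = 1/15, CG = −√(1/15)
  (m₁,m₂)=(-3/2,1): CG² = 2/5, CG = −√(2/5)
Pairs with CG² = 8/15: (1/2,-1): +√(8/15)

(1/2,-1): +√(8/15)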